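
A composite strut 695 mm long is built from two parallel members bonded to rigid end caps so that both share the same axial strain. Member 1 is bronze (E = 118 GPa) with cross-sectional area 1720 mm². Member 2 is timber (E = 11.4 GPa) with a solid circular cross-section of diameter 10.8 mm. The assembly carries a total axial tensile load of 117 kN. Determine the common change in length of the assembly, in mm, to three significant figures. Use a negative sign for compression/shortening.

0.399 mm

A_2 = 91.61 mm².
Equal strain + equilibrium ⇒ each member carries load in proportion to AE: A₁E₁ = 203000000 N, A₂E₂ = 1044000 N, ΣAE = 204000000 N.
δ = PL/ΣAE = 117000·695/204000000 = 0.3986 mm.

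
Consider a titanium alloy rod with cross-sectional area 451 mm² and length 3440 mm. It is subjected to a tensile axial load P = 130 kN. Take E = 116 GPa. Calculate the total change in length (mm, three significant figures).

8.55 mm

δ_mech = NL/(AE) = 130000·3440/(451·116000) = 8.548 mm.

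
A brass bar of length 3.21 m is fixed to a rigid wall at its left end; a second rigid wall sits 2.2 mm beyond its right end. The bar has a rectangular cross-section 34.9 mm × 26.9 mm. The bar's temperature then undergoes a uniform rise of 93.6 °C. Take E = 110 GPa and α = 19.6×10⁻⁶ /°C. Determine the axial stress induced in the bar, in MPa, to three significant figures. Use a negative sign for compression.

-126 MPa

Free thermal expansion αLΔT = 19.6e-6 · 3210 · 93.6 = 5.889 mm.
The walls engage after the gap closes; constrained expansion = 5.889 − 2.2 = 3.689 mm.
The walls impose strain ε = −(3.689)/3210 = -1.1492e-03; σ = Eε = 110000 · -1.1492e-03 = -126.4 MPa.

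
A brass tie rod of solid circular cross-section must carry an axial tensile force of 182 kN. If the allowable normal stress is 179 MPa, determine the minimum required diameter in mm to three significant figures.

36.0 mm

Required area A ≥ P/σ_allow = 182000/179 = 1017 mm².
For a solid circular section, d ≥ √(4A/π) = 35.98 mm.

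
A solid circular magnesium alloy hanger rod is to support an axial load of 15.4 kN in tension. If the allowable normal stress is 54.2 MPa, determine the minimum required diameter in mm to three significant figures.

19.0 mm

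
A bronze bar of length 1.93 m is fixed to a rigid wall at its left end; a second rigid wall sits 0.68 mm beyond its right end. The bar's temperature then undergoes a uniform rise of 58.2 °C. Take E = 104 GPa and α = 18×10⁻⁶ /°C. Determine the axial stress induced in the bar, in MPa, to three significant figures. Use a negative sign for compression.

-72.3 MPa

Free thermal expansion αLΔT = 18e-6 · 1930 · 58.2 = 2.022 mm.
The walls engage after the gap closes; constrained expansion = 2.022 − 0.68 = 1.342 mm.
The walls impose strain ε = −(1.342)/1930 = -6.9527e-04; σ = Eε = 104000 · -6.9527e-04 = -72.31 MPa.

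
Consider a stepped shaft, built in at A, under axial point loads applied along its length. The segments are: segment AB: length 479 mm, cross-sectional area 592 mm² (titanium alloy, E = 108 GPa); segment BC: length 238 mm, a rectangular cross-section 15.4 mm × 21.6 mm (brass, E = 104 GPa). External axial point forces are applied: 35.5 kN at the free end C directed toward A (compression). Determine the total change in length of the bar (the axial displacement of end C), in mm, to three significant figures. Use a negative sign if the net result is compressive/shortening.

-0.510 mm

Internal axial forces (sectioning from the free end, tension +): N_BC = -35.5 kN, N_AB = -35.5 kN.
A_BC = 332.6 mm².
δ_AB = -35500·479/(592·108000) = -0.266 mm
δ_BC = -35500·238/(332.6·104000) = -0.2442 mm
δ = Σδ_i = -0.5102 mm.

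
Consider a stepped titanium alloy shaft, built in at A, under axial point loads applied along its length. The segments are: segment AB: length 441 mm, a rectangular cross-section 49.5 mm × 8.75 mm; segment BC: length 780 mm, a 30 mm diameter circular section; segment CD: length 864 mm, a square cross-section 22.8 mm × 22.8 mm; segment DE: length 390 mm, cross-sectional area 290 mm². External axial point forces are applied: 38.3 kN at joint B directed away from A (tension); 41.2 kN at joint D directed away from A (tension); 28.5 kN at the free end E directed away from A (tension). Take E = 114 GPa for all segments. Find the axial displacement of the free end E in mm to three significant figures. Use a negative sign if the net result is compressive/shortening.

2.99 mm

Internal axial forces (sectioning from the free end, tension +): N_DE = 28.5 kN, N_CD = 69.7 kN, N_BC = 69.7 kN, N_AB = 108 kN.
A_AB = 433.1 mm².
A_BC = 706.9 mm².
A_CD = 519.8 mm².
δ_AB = 108000·441/(433.1·114000) = 0.9646 mm
δ_BC = 69700·780/(706.9·114000) = 0.6747 mm
δ_CD = 69700·864/(519.8·114000) = 1.016 mm
δ_DE = 28500·390/(290·114000) = 0.3362 mm
δ = Σδ_i = 2.992 mm.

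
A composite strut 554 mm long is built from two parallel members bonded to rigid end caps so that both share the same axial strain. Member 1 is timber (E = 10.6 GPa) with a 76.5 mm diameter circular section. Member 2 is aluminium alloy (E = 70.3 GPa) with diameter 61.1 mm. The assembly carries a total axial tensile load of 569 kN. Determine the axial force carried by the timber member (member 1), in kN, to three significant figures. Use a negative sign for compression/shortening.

109 kN

A_1 = 4596 mm².
A_2 = 2932 mm².
Equal strain + equilibrium ⇒ each member carries load in proportion to AE: A₁E₁ = 48720000 N, A₂E₂ = 206100000 N, ΣAE = 254800000 N.
F₁ = P·A₁E₁/ΣAE = 569000·48720000/254800000 = 108800 N.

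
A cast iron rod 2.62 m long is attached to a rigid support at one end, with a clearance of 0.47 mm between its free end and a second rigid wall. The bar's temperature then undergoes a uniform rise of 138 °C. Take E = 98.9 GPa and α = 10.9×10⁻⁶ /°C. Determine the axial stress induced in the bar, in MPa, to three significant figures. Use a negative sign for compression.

-131 MPa

Free thermal expansion αLΔT = 10.9e-6 · 2620 · 138 = 3.941 mm.
The walls engage after the gap closes; constrained expansion = 3.941 − 0.47 = 3.471 mm.
The walls impose strain ε = −(3.471)/2620 = -1.3248e-03; σ = Eε = 98900 · -1.3248e-03 = -131 MPa.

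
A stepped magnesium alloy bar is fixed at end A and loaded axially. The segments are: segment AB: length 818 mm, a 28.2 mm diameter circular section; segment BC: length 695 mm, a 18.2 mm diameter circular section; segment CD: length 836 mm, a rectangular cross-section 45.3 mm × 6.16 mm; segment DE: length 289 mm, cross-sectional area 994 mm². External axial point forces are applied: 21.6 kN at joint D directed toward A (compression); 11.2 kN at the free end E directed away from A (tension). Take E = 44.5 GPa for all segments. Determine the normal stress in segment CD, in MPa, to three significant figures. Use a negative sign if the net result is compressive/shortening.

Internal axial forces (sectioning from the free end, tension +): N_DE = 11.2 kN, N_CD = -10.4 kN, N_BC = -10.4 kN, N_AB = -10.4 kN.
A_CD = 279 mm².
σ_CD = N_CD/A_CD = -10400/279 = -37.27 MPa.

-37.3 MPa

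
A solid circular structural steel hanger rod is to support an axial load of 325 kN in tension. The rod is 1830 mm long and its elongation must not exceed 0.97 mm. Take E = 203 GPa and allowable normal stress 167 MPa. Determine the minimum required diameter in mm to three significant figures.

62.0 mm

Required area A ≥ P/σ_allow = 325000/167 = 1946 mm².
For a solid circular section, d ≥ √(4A/π) = 49.78 mm.
Elongation limit: A ≥ PL/(Eδ_allow) = 325000·1830/(203000·0.97) = 3020 mm² ⇒ d ≥ 62.01 mm.
The elongation limit governs.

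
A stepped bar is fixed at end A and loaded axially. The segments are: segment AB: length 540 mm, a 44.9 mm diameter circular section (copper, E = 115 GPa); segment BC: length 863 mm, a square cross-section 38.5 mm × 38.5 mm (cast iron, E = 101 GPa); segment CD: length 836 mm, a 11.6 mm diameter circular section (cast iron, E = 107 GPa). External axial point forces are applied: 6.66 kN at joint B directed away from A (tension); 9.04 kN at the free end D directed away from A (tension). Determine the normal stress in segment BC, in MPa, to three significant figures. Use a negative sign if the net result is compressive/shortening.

6.10 MPa

Internal axial forces (sectioning from the free end, tension +): N_CD = 9.04 kN, N_BC = 9.04 kN, N_AB = 15.7 kN.
A_BC = 1482 mm².
σ_BC = N_BC/A_BC = 9040/1482 = 6.099 MPa.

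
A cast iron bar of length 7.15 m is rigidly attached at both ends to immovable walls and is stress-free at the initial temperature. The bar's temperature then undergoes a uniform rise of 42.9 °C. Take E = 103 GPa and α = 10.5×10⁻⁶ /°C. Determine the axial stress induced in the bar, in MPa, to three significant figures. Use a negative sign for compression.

Free thermal expansion αLΔT = 10.5e-6 · 7150 · 42.9 = 3.221 mm.
The walls impose strain ε = −(3.221)/7150 = -4.5045e-04; σ = Eε = 103000 · -4.5045e-04 = -46.4 MPa.

-46.4 MPa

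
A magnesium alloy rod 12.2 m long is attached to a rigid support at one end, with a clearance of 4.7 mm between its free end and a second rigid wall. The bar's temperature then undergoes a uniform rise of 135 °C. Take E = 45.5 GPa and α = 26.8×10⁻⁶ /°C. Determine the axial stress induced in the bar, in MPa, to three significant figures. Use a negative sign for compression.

-147 MPa

Free thermal expansion αLΔT = 26.8e-6 · 12200 · 135 = 44.14 mm.
The walls engage after the gap closes; constrained expansion = 44.14 − 4.7 = 39.44 mm.
The walls impose strain ε = −(39.44)/12200 = -3.2328e-03; σ = Eε = 45500 · -3.2328e-03 = -147.1 MPa.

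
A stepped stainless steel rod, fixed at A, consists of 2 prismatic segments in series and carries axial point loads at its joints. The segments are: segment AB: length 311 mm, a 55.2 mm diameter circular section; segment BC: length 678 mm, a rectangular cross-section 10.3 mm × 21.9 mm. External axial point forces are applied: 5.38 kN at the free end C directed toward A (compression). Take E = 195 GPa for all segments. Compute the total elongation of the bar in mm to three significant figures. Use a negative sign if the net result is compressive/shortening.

-0.0865 mm

Internal axial forces (sectioning from the free end, tension +): N_BC = -5.38 kN, N_AB = -5.38 kN.
A_AB = 2393 mm².
A_BC = 225.6 mm².
δ_AB = -5380·311/(2393·195000) = -0.003585 mm
δ_BC = -5380·678/(225.6·195000) = -0.08293 mm
δ = Σδ_i = -0.08651 mm.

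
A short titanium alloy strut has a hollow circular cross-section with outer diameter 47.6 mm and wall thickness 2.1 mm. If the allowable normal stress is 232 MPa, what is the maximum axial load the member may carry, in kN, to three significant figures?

A = 300.2 mm².
P_max = σ_allow · A = 232 · 300.2 = 69640 N = 69.64 kN.

69.6 kN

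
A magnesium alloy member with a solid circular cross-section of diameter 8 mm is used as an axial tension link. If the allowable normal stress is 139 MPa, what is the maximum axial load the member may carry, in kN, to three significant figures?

A = 50.27 mm².
P_max = σ_allow · A = 139 · 50.27 = 6987 N = 6.987 kN.

6.99 kN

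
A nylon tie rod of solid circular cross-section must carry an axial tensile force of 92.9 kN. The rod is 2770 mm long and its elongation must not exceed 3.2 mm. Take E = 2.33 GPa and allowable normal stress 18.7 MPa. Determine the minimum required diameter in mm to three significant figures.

210 mm

Required area A ≥ P/σ_allow = 92900/18.7 = 4968 mm².
For a solid circular section, d ≥ √(4A/π) = 79.53 mm.
Elongation limit: A ≥ PL/(Eδ_allow) = 92900·2770/(2330·3.2) = 34510 mm² ⇒ d ≥ 209.6 mm.
The elongation limit governs.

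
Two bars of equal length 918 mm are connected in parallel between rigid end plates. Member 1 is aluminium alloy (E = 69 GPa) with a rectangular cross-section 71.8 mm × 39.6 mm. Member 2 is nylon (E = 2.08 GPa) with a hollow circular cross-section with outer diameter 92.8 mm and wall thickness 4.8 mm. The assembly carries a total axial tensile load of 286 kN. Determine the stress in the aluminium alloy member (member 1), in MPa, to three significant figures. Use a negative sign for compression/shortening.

99.2 MPa

A_1 = 2843 mm².
A_2 = 1327 mm².
Equal strain + equilibrium ⇒ each member carries load in proportion to AE: A₁E₁ = 196200000 N, A₂E₂ = 2760000 N, ΣAE = 198900000 N.
σ₁ = P·E₁/ΣAE = 286000·69000/198900000 = 99.19 MPa.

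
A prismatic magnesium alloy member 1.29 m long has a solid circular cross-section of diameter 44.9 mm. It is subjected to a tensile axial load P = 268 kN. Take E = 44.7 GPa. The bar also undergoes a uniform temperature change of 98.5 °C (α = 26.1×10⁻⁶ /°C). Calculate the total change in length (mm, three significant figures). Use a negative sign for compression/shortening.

8.20 mm

A = 1583 mm².
δ_mech = NL/(AE) = 268000·1290/(1583·44700) = 4.885 mm.
δ_thermal = αLΔT = 26.1e-6·1290·98.5 = 3.316 mm.
δ = δ_mech + δ_thermal = 8.201 mm.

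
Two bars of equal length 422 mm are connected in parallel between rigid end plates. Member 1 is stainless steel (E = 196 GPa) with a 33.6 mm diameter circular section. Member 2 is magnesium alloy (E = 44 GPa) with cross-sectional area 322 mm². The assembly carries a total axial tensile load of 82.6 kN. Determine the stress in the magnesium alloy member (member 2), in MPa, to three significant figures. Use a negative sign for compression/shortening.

19.3 MPa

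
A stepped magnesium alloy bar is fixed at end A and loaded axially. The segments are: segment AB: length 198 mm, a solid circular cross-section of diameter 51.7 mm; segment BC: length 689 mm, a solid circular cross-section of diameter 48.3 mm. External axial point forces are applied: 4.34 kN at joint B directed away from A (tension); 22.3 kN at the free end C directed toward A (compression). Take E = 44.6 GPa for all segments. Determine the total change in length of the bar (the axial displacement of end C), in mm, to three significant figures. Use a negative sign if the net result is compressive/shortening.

-0.226 mm

Internal axial forces (sectioning from the free end, tension +): N_BC = -22.3 kN, N_AB = -17.96 kN.
A_AB = 2099 mm².
A_BC = 1832 mm².
δ_AB = -17960·198/(2099·44600) = -0.03798 mm
δ_BC = -22300·689/(1832·44600) = -0.188 mm
δ = Σδ_i = -0.226 mm.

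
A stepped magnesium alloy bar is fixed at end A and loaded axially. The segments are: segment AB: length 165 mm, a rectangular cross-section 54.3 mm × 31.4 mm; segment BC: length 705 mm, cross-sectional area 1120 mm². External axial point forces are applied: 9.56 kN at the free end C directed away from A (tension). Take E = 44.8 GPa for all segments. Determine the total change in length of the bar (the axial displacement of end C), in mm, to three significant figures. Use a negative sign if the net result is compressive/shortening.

0.155 mm

Internal axial forces (sectioning from the free end, tension +): N_BC = 9.56 kN, N_AB = 9.56 kN.
A_AB = 1705 mm².
δ_AB = 9560·165/(1705·44800) = 0.02065 mm
δ_BC = 9560·705/(1120·44800) = 0.1343 mm
δ = Σδ_i = 0.155 mm.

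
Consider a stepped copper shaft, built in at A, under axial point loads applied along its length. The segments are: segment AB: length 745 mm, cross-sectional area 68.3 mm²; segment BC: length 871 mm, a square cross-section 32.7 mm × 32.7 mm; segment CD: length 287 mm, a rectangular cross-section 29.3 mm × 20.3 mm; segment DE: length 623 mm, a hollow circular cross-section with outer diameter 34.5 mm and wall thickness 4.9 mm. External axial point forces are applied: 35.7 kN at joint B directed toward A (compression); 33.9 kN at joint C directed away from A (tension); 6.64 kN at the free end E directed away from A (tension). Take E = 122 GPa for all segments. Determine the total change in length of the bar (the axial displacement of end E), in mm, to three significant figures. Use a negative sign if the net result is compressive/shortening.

0.804 mm

Internal axial forces (sectioning from the free end, tension +): N_DE = 6.64 kN, N_CD = 6.64 kN, N_BC = 40.54 kN, N_AB = 4.84 kN.
A_BC = 1069 mm².
A_CD = 594.8 mm².
A_DE = 455.7 mm².
δ_AB = 4840·745/(68.3·122000) = 0.4327 mm
δ_BC = 40540·871/(1069·122000) = 0.2707 mm
δ_CD = 6640·287/(594.8·122000) = 0.02626 mm
δ_DE = 6640·623/(455.7·122000) = 0.07441 mm
δ = Σδ_i = 0.8041 mm.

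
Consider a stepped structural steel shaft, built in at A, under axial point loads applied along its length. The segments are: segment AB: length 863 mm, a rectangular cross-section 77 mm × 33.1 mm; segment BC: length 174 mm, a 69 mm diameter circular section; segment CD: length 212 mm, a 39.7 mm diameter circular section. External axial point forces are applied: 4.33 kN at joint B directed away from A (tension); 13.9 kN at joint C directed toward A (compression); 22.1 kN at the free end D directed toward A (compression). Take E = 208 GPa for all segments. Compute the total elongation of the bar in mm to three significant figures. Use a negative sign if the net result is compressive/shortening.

Internal axial forces (sectioning from the free end, tension +): N_CD = -22.1 kN, N_BC = -36 kN, N_AB = -31.67 kN.
A_AB = 2549 mm².
A_BC = 3739 mm².
A_CD = 1238 mm².
δ_AB = -31670·863/(2549·208000) = -0.05156 mm
δ_BC = -36000·174/(3739·208000) = -0.008054 mm
δ_CD = -22100·212/(1238·208000) = -0.0182 mm
δ = Σδ_i = -0.07781 mm.

-0.0778 mm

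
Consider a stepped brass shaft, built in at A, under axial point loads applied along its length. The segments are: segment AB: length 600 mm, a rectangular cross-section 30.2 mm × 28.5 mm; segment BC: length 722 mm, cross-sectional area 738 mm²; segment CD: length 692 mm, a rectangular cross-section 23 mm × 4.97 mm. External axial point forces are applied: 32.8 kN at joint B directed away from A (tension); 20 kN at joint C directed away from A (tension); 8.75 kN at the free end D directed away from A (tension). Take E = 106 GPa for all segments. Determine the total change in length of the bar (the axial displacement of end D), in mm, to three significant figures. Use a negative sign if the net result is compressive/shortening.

1.17 mm

Internal axial forces (sectioning from the free end, tension +): N_CD = 8.75 kN, N_BC = 28.75 kN, N_AB = 61.55 kN.
A_AB = 860.7 mm².
A_CD = 114.3 mm².
δ_AB = 61550·600/(860.7·106000) = 0.4048 mm
δ_BC = 28750·722/(738·106000) = 0.2653 mm
δ_CD = 8750·692/(114.3·106000) = 0.4997 mm
δ = Σδ_i = 1.17 mm.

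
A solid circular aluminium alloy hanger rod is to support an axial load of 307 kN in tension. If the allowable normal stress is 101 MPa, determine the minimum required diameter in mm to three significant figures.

Required area A ≥ P/σ_allow = 307000/101 = 3040 mm².
For a solid circular section, d ≥ √(4A/π) = 62.21 mm.

62.2 mm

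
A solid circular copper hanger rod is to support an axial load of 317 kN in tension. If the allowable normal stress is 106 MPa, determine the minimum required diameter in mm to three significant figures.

Required area A ≥ P/σ_allow = 317000/106 = 2991 mm².
For a solid circular section, d ≥ √(4A/π) = 61.71 mm.

61.7 mm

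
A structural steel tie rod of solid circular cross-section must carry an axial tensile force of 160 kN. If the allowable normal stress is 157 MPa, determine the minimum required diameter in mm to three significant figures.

Required area A ≥ P/σ_allow = 160000/157 = 1019 mm².
For a solid circular section, d ≥ √(4A/π) = 36.02 mm.

36.0 mm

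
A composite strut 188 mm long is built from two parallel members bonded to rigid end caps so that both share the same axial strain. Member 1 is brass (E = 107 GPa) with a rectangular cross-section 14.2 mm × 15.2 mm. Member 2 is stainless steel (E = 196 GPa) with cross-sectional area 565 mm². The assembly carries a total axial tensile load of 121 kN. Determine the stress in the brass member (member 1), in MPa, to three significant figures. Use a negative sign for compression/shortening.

96.7 MPa

A_1 = 215.8 mm².
Equal strain + equilibrium ⇒ each member carries load in proportion to AE: A₁E₁ = 23090000 N, A₂E₂ = 110700000 N, ΣAE = 133800000 N.
σ₁ = P·E₁/ΣAE = 121000·107000/133800000 = 96.74 MPa.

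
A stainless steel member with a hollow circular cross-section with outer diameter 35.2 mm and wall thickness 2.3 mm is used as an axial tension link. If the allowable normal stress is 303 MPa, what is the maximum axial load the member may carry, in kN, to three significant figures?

A = 237.7 mm².
P_max = σ_allow · A = 303 · 237.7 = 72030 N = 72.03 kN.

72.0 kN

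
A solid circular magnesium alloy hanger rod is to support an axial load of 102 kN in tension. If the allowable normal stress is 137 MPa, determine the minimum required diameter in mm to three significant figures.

30.8 mm

Required area A ≥ P/σ_allow = 102000/137 = 744.5 mm².
For a solid circular section, d ≥ √(4A/π) = 30.79 mm.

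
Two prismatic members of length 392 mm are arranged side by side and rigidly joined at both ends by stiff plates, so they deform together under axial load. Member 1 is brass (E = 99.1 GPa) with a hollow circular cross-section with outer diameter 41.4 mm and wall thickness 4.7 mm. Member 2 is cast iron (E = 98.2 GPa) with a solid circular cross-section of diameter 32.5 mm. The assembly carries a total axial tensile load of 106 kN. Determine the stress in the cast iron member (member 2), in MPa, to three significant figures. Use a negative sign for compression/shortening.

77.0 MPa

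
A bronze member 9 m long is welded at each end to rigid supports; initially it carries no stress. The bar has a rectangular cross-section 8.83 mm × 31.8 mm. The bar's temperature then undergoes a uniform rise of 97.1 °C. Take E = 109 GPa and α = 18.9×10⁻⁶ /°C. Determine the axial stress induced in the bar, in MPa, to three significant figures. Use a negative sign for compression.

Free thermal expansion αLΔT = 18.9e-6 · 9000 · 97.1 = 16.52 mm.
The walls impose strain ε = −(16.52)/9000 = -1.8352e-03; σ = Eε = 109000 · -1.8352e-03 = -200 MPa.

-200 MPa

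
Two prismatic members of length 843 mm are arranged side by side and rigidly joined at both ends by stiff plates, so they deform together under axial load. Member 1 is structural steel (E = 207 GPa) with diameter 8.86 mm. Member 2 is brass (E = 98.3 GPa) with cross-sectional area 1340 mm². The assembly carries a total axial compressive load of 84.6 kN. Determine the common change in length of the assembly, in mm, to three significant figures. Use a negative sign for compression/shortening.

-0.494 mm

A_1 = 61.65 mm².
Equal strain + equilibrium ⇒ each member carries load in proportion to AE: A₁E₁ = 12760000 N, A₂E₂ = 131700000 N, ΣAE = 144500000 N.
δ = PL/ΣAE = -84600·843/144500000 = -0.4936 mm.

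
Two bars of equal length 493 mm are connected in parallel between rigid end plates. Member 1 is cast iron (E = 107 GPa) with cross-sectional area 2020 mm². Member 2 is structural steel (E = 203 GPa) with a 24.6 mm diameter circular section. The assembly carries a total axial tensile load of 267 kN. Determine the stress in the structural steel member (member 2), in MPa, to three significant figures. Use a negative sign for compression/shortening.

173 MPa

A_2 = 475.3 mm².
Equal strain + equilibrium ⇒ each member carries load in proportion to AE: A₁E₁ = 216100000 N, A₂E₂ = 96480000 N, ΣAE = 312600000 N.
σ₂ = P·E₂/ΣAE = 267000·203000/312600000 = 173.4 MPa.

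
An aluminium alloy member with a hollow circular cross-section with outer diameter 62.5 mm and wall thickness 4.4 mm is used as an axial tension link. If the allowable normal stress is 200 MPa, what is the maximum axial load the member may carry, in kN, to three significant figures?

A = 803.1 mm².
P_max = σ_allow · A = 200 · 803.1 = 160600 N = 160.6 kN.

161 kN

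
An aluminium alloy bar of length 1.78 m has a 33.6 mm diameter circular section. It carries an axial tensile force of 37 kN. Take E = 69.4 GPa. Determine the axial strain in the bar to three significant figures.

6.01e-04

A = 886.7 mm².
σ = N/A = 41.73 MPa; ε = σ/E = 41.73/69400 = 6.013e-04.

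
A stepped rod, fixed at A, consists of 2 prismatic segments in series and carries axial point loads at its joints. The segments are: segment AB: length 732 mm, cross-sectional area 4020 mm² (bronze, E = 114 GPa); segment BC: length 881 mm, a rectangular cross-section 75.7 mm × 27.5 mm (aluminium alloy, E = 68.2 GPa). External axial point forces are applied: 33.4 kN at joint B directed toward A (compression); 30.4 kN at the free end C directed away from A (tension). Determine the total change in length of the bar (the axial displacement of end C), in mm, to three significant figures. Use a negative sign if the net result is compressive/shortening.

Internal axial forces (sectioning from the free end, tension +): N_BC = 30.4 kN, N_AB = -3 kN.
A_BC = 2082 mm².
δ_AB = -3000·732/(4020·114000) = -0.004792 mm
δ_BC = 30400·881/(2082·68200) = 0.1886 mm
δ = Σδ_i = 0.1838 mm.

0.184 mm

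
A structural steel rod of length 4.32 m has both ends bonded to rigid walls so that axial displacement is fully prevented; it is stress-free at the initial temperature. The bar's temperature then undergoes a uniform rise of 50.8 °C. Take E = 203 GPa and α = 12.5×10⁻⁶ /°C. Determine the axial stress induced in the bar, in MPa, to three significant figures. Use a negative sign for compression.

-129 MPa

Free thermal expansion αLΔT = 12.5e-6 · 4320 · 50.8 = 2.743 mm.
The walls impose strain ε = −(2.743)/4320 = -6.3500e-04; σ = Eε = 203000 · -6.3500e-04 = -128.9 MPa.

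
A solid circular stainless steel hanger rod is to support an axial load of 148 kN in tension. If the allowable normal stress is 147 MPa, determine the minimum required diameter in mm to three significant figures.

35.8 mm

Required area A ≥ P/σ_allow = 148000/147 = 1007 mm².
For a solid circular section, d ≥ √(4A/π) = 35.8 mm.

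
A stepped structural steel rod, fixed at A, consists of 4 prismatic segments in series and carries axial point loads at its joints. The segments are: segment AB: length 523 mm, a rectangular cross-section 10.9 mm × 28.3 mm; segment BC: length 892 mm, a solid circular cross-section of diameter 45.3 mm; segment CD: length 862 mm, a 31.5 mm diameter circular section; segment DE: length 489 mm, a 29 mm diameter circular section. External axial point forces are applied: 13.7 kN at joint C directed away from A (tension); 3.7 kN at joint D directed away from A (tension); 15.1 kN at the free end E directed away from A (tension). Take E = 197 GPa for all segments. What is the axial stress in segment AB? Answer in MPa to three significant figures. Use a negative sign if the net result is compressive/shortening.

105 MPa

Internal axial forces (sectioning from the free end, tension +): N_DE = 15.1 kN, N_CD = 18.8 kN, N_BC = 32.5 kN, N_AB = 32.5 kN.
A_AB = 308.5 mm².
σ_AB = N_AB/A_AB = 32500/308.5 = 105.4 MPa.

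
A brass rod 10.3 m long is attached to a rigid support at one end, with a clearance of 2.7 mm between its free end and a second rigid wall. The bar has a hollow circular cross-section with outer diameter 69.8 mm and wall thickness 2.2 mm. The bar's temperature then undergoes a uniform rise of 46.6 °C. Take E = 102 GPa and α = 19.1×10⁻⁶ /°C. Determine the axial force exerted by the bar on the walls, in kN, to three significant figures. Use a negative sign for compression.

-29.9 kN

Free thermal expansion αLΔT = 19.1e-6 · 10300 · 46.6 = 9.168 mm.
The walls engage after the gap closes; constrained expansion = 9.168 − 2.7 = 6.468 mm.
The walls impose strain ε = −(6.468)/10300 = -6.2792e-04; σ = Eε = 102000 · -6.2792e-04 = -64.05 MPa.
Wall reaction R = σ·A = -64.05·467.2 = -29920 N = -29.92 kN.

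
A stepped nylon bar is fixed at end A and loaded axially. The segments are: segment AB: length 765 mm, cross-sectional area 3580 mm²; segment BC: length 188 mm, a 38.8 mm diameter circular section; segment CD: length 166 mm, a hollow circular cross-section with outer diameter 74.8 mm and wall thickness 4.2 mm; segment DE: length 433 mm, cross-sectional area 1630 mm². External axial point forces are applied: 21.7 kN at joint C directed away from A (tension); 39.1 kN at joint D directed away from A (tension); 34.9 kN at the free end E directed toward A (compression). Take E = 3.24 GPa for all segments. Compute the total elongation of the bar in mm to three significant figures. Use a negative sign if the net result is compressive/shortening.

Internal axial forces (sectioning from the free end, tension +): N_DE = -34.9 kN, N_CD = 4.2 kN, N_BC = 25.9 kN, N_AB = 25.9 kN.
A_BC = 1182 mm².
A_CD = 931.5 mm².
δ_AB = 25900·765/(3580·3240) = 1.708 mm
δ_BC = 25900·188/(1182·3240) = 1.271 mm
δ_CD = 4200·166/(931.5·3240) = 0.231 mm
δ_DE = -34900·433/(1630·3240) = -2.861 mm
δ = Σδ_i = 0.3488 mm.

0.349 mm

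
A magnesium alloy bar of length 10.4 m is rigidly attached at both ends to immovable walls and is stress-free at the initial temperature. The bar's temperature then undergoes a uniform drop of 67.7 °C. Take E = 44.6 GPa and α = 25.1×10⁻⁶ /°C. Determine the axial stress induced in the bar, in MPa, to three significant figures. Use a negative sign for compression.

75.8 MPa

Free thermal expansion αLΔT = 25.1e-6 · 10400 · -67.7 = -17.67 mm.
The walls impose strain ε = −(-17.67)/10400 = 1.6993e-03; σ = Eε = 44600 · 1.6993e-03 = 75.79 MPa.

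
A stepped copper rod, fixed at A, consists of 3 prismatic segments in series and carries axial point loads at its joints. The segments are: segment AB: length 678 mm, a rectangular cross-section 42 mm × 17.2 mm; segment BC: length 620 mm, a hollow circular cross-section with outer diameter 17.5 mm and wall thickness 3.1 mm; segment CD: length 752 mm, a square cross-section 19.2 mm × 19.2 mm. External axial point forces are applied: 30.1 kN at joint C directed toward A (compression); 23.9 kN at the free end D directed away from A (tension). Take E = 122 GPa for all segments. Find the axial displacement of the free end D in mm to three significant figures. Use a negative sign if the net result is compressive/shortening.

0.127 mm

Internal axial forces (sectioning from the free end, tension +): N_CD = 23.9 kN, N_BC = -6.2 kN, N_AB = -6.2 kN.
A_AB = 722.4 mm².
A_BC = 140.2 mm².
A_CD = 368.6 mm².
δ_AB = -6200·678/(722.4·122000) = -0.0477 mm
δ_BC = -6200·620/(140.2·122000) = -0.2247 mm
δ_CD = 23900·752/(368.6·122000) = 0.3996 mm
δ = Σδ_i = 0.1273 mm.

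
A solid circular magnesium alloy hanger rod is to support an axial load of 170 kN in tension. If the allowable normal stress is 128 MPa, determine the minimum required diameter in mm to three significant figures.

Required area A ≥ P/σ_allow = 170000/128 = 1328 mm².
For a solid circular section, d ≥ √(4A/π) = 41.12 mm.

41.1 mm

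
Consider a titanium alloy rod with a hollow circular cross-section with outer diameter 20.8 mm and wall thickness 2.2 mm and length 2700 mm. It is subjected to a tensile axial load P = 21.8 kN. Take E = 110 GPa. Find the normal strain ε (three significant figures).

0.00154

A = 128.6 mm².
σ = N/A = 169.6 MPa; ε = σ/E = 169.6/110000 = 1.542e-03.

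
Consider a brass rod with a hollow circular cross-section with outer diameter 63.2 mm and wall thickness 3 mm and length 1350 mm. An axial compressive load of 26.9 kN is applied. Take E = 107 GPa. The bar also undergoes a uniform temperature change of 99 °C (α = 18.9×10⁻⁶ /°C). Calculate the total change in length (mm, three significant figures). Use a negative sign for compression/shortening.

A = 567.4 mm².
δ_mech = NL/(AE) = -26900·1350/(567.4·107000) = -0.5982 mm.
δ_thermal = αLΔT = 18.9e-6·1350·99 = 2.526 mm.
δ = δ_mech + δ_thermal = 1.928 mm.

1.93 mm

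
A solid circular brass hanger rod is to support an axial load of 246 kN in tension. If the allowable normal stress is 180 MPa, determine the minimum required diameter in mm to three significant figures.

41.7 mm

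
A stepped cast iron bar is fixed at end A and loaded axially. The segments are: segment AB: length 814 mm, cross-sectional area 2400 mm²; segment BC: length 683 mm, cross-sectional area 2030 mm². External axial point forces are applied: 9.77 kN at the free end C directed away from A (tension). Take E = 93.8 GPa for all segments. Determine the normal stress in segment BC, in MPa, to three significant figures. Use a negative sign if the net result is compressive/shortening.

Internal axial forces (sectioning from the free end, tension +): N_BC = 9.77 kN, N_AB = 9.77 kN.
σ_BC = N_BC/A_BC = 9770/2030 = 4.813 MPa.

4.81 MPa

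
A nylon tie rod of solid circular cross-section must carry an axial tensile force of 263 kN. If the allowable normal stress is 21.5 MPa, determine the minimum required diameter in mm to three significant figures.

125 mm

Required area A ≥ P/σ_allow = 263000/21.5 = 12230 mm².
For a solid circular section, d ≥ √(4A/π) = 124.8 mm.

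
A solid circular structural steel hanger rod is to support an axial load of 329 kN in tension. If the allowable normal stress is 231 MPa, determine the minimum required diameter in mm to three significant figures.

Required area A ≥ P/σ_allow = 329000/231 = 1424 mm².
For a solid circular section, d ≥ √(4A/π) = 42.58 mm.

42.6 mm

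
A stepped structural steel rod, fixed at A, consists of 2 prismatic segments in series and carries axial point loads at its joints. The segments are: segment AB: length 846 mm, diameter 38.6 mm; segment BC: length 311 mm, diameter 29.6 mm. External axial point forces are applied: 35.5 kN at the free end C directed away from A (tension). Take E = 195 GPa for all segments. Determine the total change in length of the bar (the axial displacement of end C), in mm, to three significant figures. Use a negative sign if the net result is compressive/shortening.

0.214 mm

Internal axial forces (sectioning from the free end, tension +): N_BC = 35.5 kN, N_AB = 35.5 kN.
A_AB = 1170 mm².
A_BC = 688.1 mm².
δ_AB = 35500·846/(1170·195000) = 0.1316 mm
δ_BC = 35500·311/(688.1·195000) = 0.08228 mm
δ = Σδ_i = 0.2139 mm.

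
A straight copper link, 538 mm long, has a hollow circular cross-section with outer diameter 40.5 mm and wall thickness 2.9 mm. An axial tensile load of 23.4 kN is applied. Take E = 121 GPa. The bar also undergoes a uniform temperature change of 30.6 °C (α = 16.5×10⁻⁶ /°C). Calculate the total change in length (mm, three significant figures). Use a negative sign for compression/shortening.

A = 342.6 mm².
δ_mech = NL/(AE) = 23400·538/(342.6·121000) = 0.3037 mm.
δ_thermal = αLΔT = 16.5e-6·538·30.6 = 0.2716 mm.
δ = δ_mech + δ_thermal = 0.5754 mm.

0.575 mm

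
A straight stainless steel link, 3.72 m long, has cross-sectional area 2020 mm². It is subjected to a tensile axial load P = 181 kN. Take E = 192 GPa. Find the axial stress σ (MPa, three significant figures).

89.6 MPa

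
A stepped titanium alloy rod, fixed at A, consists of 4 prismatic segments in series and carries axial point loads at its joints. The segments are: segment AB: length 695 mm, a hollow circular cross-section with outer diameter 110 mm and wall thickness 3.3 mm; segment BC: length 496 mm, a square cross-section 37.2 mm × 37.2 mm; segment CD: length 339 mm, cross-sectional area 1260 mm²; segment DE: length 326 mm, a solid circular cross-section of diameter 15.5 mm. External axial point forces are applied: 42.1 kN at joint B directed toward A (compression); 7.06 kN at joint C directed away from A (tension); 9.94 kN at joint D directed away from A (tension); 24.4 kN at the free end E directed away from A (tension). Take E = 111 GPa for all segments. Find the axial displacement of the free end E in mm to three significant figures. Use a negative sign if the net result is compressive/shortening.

0.593 mm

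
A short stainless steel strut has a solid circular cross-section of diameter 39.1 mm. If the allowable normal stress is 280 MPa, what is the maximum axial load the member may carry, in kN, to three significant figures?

336 kN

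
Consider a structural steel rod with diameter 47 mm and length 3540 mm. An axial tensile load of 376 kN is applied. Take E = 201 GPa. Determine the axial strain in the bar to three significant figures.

A = 1735 mm².
σ = N/A = 216.7 MPa; ε = σ/E = 216.7/201000 = 1.078e-03.

0.00108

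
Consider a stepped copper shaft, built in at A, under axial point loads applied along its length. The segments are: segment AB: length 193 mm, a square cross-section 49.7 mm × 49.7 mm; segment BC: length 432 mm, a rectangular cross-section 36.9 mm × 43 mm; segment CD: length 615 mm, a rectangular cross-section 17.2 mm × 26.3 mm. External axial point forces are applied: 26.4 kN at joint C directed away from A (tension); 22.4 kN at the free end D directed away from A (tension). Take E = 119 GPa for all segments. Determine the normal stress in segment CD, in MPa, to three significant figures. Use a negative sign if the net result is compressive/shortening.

49.5 MPa

Internal axial forces (sectioning from the free end, tension +): N_CD = 22.4 kN, N_BC = 48.8 kN, N_AB = 48.8 kN.
A_CD = 452.4 mm².
σ_CD = N_CD/A_CD = 22400/452.4 = 49.52 MPa.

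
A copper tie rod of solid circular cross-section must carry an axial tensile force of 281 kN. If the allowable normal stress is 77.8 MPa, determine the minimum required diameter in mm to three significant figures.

67.8 mm

Required area A ≥ P/σ_allow = 281000/77.8 = 3612 mm².
For a solid circular section, d ≥ √(4A/π) = 67.81 mm.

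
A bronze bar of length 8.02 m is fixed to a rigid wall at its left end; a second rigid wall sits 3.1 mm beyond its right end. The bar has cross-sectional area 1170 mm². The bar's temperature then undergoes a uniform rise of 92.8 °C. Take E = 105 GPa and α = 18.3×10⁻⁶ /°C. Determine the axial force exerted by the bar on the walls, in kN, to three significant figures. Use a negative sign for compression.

Free thermal expansion αLΔT = 18.3e-6 · 8020 · 92.8 = 13.62 mm.
The walls engage after the gap closes; constrained expansion = 13.62 − 3.1 = 10.52 mm.
The walls impose strain ε = −(10.52)/8020 = -1.3117e-03; σ = Eε = 105000 · -1.3117e-03 = -137.7 MPa.
Wall reaction R = σ·A = -137.7·1170 = -161100 N = -161.1 kN.

-161 kN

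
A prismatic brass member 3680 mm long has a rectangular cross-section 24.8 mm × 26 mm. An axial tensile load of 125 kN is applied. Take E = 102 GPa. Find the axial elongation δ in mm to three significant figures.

6.99 mm

A = 644.8 mm².
δ_mech = NL/(AE) = 125000·3680/(644.8·102000) = 6.994 mm.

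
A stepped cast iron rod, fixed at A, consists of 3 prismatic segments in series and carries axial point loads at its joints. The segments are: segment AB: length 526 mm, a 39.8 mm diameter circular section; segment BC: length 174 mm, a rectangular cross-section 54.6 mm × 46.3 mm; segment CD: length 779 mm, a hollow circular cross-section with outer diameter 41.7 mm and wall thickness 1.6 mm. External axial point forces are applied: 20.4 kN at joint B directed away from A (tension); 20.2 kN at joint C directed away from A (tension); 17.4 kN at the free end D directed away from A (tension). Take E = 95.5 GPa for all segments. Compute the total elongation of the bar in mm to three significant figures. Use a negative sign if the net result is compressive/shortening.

Internal axial forces (sectioning from the free end, tension +): N_CD = 17.4 kN, N_BC = 37.6 kN, N_AB = 58 kN.
A_AB = 1244 mm².
A_BC = 2528 mm².
A_CD = 201.6 mm².
δ_AB = 58000·526/(1244·95500) = 0.2568 mm
δ_BC = 37600·174/(2528·95500) = 0.0271 mm
δ_CD = 17400·779/(201.6·95500) = 0.7042 mm
δ = Σδ_i = 0.988 mm.

0.988 mm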